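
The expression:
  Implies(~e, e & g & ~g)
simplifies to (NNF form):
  e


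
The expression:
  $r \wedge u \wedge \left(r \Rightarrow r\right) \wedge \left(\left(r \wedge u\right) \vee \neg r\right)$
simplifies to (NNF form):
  $r \wedge u$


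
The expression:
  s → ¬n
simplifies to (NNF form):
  ¬n ∨ ¬s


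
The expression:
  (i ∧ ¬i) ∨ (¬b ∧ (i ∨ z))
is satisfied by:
  {i: True, z: True, b: False}
  {i: True, z: False, b: False}
  {z: True, i: False, b: False}


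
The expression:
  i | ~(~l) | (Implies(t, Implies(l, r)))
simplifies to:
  True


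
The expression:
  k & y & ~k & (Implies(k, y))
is never true.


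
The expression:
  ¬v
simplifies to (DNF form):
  ¬v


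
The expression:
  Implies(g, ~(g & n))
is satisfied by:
  {g: False, n: False}
  {n: True, g: False}
  {g: True, n: False}


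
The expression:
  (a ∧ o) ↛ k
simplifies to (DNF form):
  a ∧ o ∧ ¬k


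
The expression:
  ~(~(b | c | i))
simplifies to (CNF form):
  b | c | i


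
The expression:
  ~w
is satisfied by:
  {w: False}


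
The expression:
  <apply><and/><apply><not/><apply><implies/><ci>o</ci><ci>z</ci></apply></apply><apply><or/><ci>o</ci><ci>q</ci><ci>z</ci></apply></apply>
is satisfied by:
  {o: True, z: False}


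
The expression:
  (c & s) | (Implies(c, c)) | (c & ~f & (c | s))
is always true.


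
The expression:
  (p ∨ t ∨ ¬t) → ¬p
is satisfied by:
  {p: False}


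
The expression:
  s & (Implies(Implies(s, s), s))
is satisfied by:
  {s: True}


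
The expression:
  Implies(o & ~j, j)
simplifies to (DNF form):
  j | ~o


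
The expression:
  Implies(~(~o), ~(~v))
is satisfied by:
  {v: True, o: False}
  {o: False, v: False}
  {o: True, v: True}


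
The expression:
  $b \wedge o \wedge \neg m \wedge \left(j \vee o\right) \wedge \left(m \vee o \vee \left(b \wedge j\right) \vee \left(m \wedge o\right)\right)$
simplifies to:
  $b \wedge o \wedge \neg m$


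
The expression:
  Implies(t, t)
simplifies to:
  True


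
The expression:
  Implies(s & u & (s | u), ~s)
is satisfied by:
  {s: False, u: False}
  {u: True, s: False}
  {s: True, u: False}


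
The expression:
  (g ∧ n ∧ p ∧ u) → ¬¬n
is always true.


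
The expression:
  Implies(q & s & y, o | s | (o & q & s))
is always true.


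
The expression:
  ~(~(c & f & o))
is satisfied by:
  {c: True, f: True, o: True}


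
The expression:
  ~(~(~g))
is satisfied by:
  {g: False}


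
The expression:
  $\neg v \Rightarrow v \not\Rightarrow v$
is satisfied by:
  {v: True}


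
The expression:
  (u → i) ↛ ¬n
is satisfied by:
  {i: True, n: True, u: False}
  {n: True, u: False, i: False}
  {i: True, u: True, n: True}


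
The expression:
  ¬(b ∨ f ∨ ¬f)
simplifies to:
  False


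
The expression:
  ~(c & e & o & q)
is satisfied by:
  {o: False, c: False, q: False, e: False}
  {e: True, o: False, c: False, q: False}
  {q: True, o: False, c: False, e: False}
  {e: True, q: True, o: False, c: False}
  {c: True, e: False, o: False, q: False}
  {e: True, c: True, o: False, q: False}
  {q: True, c: True, e: False, o: False}
  {e: True, q: True, c: True, o: False}
  {o: True, q: False, c: False, e: False}
  {e: True, o: True, q: False, c: False}
  {q: True, o: True, e: False, c: False}
  {e: True, q: True, o: True, c: False}
  {c: True, o: True, q: False, e: False}
  {e: True, c: True, o: True, q: False}
  {q: True, c: True, o: True, e: False}


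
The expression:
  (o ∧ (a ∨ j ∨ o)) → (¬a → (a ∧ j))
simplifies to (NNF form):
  a ∨ ¬o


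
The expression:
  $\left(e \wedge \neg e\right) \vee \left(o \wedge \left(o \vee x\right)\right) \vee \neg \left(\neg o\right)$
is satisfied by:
  {o: True}


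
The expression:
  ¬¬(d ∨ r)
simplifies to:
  d ∨ r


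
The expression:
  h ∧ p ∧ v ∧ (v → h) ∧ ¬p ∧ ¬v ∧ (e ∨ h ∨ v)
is never true.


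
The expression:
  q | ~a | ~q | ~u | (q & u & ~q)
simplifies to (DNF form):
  True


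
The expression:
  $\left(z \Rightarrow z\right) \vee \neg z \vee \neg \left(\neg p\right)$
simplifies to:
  $\text{True}$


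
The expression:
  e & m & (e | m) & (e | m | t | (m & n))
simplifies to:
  e & m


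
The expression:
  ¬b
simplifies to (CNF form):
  ¬b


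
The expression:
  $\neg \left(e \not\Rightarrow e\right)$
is always true.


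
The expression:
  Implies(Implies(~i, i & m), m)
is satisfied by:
  {m: True, i: False}
  {i: False, m: False}
  {i: True, m: True}


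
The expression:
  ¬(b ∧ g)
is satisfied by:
  {g: False, b: False}
  {b: True, g: False}
  {g: True, b: False}


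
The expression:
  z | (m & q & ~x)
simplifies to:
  z | (m & q & ~x)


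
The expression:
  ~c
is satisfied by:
  {c: False}


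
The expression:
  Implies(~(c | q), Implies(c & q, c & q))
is always true.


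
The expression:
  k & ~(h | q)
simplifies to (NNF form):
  k & ~h & ~q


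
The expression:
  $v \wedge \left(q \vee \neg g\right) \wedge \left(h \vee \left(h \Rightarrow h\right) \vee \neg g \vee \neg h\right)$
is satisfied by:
  {q: True, v: True, g: False}
  {v: True, g: False, q: False}
  {q: True, g: True, v: True}


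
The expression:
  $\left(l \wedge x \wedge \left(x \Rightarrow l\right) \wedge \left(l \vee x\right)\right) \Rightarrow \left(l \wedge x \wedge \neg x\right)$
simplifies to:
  $\neg l \vee \neg x$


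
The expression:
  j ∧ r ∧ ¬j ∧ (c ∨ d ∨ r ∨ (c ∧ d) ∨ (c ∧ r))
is never true.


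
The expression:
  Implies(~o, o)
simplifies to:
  o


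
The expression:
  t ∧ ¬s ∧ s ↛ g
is never true.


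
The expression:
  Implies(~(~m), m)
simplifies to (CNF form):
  True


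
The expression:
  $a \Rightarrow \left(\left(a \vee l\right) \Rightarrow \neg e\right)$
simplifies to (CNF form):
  $\neg a \vee \neg e$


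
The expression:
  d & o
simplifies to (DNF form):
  d & o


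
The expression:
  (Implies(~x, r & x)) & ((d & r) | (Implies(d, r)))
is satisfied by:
  {r: True, x: True, d: False}
  {x: True, d: False, r: False}
  {r: True, d: True, x: True}


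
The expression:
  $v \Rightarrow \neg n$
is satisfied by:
  {v: False, n: False}
  {n: True, v: False}
  {v: True, n: False}


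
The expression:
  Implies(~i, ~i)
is always true.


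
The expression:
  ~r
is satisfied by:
  {r: False}


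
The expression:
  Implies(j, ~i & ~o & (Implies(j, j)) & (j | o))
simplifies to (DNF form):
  ~j | (~i & ~o)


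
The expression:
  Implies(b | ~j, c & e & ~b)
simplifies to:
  ~b & (c | j) & (e | j)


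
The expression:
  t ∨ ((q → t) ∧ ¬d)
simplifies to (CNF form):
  (t ∨ ¬d) ∧ (t ∨ ¬q)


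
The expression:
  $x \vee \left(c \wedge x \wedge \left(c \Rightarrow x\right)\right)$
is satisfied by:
  {x: True}


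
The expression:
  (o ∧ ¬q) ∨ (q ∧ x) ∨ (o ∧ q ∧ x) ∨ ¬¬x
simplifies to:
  x ∨ (o ∧ ¬q)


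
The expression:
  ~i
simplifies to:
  ~i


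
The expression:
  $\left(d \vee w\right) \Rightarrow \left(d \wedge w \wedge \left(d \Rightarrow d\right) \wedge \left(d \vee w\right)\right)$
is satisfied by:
  {w: False, d: False}
  {d: True, w: True}


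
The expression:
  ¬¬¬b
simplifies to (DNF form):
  ¬b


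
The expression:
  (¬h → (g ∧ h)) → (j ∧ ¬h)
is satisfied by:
  {h: False}


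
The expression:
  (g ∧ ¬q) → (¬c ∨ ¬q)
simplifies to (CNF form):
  True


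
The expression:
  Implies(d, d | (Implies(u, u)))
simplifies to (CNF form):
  True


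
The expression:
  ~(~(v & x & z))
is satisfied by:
  {z: True, x: True, v: True}


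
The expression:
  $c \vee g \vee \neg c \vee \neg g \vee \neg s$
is always true.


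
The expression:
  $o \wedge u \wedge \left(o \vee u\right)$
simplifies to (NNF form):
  $o \wedge u$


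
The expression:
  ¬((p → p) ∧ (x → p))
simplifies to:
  x ∧ ¬p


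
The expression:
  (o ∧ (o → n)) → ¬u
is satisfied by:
  {u: False, o: False, n: False}
  {n: True, u: False, o: False}
  {o: True, u: False, n: False}
  {n: True, o: True, u: False}
  {u: True, n: False, o: False}
  {n: True, u: True, o: False}
  {o: True, u: True, n: False}


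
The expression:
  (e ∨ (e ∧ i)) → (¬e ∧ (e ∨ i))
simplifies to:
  ¬e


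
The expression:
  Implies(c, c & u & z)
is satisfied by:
  {u: True, z: True, c: False}
  {u: True, z: False, c: False}
  {z: True, u: False, c: False}
  {u: False, z: False, c: False}
  {u: True, c: True, z: True}


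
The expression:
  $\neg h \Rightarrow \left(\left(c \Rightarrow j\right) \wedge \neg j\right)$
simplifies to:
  $h \vee \left(\neg c \wedge \neg j\right)$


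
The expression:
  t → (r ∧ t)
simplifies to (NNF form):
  r ∨ ¬t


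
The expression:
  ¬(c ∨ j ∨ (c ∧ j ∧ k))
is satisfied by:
  {j: False, c: False}


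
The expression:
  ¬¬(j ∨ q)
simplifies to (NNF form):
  j ∨ q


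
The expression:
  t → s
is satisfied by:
  {s: True, t: False}
  {t: False, s: False}
  {t: True, s: True}


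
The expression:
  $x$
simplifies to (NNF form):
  $x$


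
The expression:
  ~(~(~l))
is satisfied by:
  {l: False}


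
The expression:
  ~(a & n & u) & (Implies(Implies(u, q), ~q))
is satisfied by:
  {q: False, u: False, n: False, a: False}
  {a: True, q: False, u: False, n: False}
  {n: True, q: False, u: False, a: False}
  {a: True, n: True, q: False, u: False}
  {u: True, a: False, q: False, n: False}
  {a: True, u: True, q: False, n: False}
  {n: True, u: True, a: False, q: False}


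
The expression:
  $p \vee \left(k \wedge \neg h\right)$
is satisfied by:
  {p: True, k: True, h: False}
  {p: True, k: False, h: False}
  {p: True, h: True, k: True}
  {p: True, h: True, k: False}
  {k: True, h: False, p: False}


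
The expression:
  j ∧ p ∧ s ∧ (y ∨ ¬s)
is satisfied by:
  {p: True, j: True, s: True, y: True}


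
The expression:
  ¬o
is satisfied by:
  {o: False}


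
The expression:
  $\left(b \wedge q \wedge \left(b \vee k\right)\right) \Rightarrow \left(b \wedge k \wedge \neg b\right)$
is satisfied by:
  {q: False, b: False}
  {b: True, q: False}
  {q: True, b: False}


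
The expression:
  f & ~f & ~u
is never true.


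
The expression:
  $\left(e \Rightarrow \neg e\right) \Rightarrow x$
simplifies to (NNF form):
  $e \vee x$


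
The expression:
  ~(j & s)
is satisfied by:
  {s: False, j: False}
  {j: True, s: False}
  {s: True, j: False}


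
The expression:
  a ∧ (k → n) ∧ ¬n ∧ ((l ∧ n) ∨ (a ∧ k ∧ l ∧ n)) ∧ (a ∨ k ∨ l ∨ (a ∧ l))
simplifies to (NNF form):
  False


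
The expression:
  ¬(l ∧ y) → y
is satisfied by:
  {y: True}


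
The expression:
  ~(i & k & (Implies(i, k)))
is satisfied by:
  {k: False, i: False}
  {i: True, k: False}
  {k: True, i: False}


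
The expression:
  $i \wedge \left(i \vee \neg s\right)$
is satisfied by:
  {i: True}


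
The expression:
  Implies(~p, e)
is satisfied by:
  {e: True, p: True}
  {e: True, p: False}
  {p: True, e: False}


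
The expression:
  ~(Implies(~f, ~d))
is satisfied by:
  {d: True, f: False}


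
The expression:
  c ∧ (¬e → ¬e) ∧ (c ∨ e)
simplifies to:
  c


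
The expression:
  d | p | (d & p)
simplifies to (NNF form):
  d | p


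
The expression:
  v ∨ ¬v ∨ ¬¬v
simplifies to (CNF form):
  True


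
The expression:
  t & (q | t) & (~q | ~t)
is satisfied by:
  {t: True, q: False}


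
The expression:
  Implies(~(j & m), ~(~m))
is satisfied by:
  {m: True}


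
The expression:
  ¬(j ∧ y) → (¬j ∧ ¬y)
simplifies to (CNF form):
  (j ∨ ¬j) ∧ (j ∨ ¬y) ∧ (y ∨ ¬j) ∧ (y ∨ ¬y)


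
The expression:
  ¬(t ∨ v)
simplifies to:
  ¬t ∧ ¬v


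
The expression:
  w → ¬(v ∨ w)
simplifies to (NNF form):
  ¬w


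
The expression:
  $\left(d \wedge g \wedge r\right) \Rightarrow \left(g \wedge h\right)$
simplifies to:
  $h \vee \neg d \vee \neg g \vee \neg r$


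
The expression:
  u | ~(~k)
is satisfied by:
  {k: True, u: True}
  {k: True, u: False}
  {u: True, k: False}


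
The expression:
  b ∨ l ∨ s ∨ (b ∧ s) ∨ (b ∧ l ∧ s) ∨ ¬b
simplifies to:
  True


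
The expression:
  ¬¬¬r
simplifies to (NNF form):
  ¬r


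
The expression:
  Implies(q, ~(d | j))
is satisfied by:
  {d: False, q: False, j: False}
  {j: True, d: False, q: False}
  {d: True, j: False, q: False}
  {j: True, d: True, q: False}
  {q: True, j: False, d: False}


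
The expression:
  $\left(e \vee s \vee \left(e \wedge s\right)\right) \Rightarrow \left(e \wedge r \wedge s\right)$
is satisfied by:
  {r: True, s: False, e: False}
  {r: False, s: False, e: False}
  {e: True, s: True, r: True}


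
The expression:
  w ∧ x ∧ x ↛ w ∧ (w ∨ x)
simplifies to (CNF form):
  False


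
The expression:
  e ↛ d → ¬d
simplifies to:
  True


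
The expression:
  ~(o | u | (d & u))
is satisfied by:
  {u: False, o: False}


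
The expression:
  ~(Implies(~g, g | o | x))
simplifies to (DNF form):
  ~g & ~o & ~x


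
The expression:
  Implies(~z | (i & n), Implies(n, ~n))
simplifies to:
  ~n | (z & ~i)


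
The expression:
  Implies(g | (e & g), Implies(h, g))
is always true.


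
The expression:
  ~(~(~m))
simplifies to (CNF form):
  ~m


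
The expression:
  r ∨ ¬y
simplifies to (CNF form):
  r ∨ ¬y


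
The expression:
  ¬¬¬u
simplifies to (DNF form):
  ¬u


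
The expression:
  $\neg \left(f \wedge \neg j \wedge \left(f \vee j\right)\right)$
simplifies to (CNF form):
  $j \vee \neg f$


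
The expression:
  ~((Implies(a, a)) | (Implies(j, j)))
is never true.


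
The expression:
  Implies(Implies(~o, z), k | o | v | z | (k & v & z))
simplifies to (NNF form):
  True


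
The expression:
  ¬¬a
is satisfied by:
  {a: True}


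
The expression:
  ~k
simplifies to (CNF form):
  ~k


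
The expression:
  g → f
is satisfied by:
  {f: True, g: False}
  {g: False, f: False}
  {g: True, f: True}


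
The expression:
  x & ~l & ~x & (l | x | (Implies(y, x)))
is never true.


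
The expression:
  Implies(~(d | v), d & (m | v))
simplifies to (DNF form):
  d | v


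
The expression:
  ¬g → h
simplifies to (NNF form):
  g ∨ h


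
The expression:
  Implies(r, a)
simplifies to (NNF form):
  a | ~r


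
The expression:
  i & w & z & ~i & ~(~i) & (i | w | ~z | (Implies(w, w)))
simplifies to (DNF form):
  False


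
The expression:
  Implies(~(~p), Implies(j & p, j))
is always true.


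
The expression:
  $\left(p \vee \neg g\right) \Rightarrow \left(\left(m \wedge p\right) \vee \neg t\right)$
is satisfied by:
  {g: True, m: True, t: False, p: False}
  {g: True, m: False, t: False, p: False}
  {m: True, p: False, g: False, t: False}
  {p: False, m: False, g: False, t: False}
  {p: True, g: True, m: True, t: False}
  {p: True, g: True, m: False, t: False}
  {p: True, m: True, g: False, t: False}
  {p: True, m: False, g: False, t: False}
  {t: True, g: True, m: True, p: False}
  {t: True, g: True, m: False, p: False}
  {t: True, p: True, g: True, m: True}
  {t: True, p: True, m: True, g: False}


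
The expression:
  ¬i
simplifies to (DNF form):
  ¬i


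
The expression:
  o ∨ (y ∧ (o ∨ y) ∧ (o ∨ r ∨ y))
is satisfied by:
  {y: True, o: True}
  {y: True, o: False}
  {o: True, y: False}


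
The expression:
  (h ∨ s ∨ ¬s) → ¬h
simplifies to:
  ¬h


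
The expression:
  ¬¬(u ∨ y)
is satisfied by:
  {y: True, u: True}
  {y: True, u: False}
  {u: True, y: False}


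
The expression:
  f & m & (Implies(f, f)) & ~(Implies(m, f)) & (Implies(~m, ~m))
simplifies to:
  False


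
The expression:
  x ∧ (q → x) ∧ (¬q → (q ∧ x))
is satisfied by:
  {x: True, q: True}


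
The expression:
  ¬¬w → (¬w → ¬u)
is always true.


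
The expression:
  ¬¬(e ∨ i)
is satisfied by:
  {i: True, e: True}
  {i: True, e: False}
  {e: True, i: False}


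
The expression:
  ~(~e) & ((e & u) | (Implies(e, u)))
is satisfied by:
  {e: True, u: True}


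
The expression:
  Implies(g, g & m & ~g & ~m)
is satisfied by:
  {g: False}


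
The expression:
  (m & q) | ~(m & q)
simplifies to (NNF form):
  True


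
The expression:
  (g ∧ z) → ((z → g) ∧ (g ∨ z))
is always true.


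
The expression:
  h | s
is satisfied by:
  {s: True, h: True}
  {s: True, h: False}
  {h: True, s: False}


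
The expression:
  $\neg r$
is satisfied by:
  {r: False}


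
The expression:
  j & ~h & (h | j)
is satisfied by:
  {j: True, h: False}


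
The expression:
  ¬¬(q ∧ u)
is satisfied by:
  {u: True, q: True}


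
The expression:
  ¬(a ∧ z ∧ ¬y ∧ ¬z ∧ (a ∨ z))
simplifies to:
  True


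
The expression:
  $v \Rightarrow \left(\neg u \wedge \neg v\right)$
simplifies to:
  $\neg v$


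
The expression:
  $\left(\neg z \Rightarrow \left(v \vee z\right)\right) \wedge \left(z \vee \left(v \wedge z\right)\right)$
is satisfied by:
  {z: True}


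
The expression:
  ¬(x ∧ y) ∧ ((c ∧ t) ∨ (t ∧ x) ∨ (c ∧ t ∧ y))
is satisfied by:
  {t: True, c: True, y: False, x: False}
  {t: True, x: True, c: True, y: False}
  {t: True, x: True, y: False, c: False}
  {t: True, c: True, y: True, x: False}


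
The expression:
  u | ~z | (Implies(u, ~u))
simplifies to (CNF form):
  True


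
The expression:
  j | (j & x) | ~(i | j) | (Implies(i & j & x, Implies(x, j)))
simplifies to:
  True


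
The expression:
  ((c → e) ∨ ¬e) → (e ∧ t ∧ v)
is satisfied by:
  {t: True, e: True, v: True}


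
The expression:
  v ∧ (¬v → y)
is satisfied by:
  {v: True}


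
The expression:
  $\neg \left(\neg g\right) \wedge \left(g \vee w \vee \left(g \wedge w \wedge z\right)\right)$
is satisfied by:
  {g: True}


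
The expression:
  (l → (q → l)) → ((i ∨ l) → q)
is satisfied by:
  {q: True, i: False, l: False}
  {q: True, l: True, i: False}
  {q: True, i: True, l: False}
  {q: True, l: True, i: True}
  {l: False, i: False, q: False}


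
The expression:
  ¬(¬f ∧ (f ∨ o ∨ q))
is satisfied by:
  {f: True, o: False, q: False}
  {q: True, f: True, o: False}
  {f: True, o: True, q: False}
  {q: True, f: True, o: True}
  {q: False, o: False, f: False}


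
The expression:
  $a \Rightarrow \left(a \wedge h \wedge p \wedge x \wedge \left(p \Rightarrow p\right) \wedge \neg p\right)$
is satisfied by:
  {a: False}


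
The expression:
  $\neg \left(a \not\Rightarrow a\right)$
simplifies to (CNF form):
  $\text{True}$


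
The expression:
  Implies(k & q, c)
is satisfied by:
  {c: True, k: False, q: False}
  {k: False, q: False, c: False}
  {c: True, q: True, k: False}
  {q: True, k: False, c: False}
  {c: True, k: True, q: False}
  {k: True, c: False, q: False}
  {c: True, q: True, k: True}


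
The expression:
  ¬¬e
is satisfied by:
  {e: True}


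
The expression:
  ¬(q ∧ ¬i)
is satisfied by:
  {i: True, q: False}
  {q: False, i: False}
  {q: True, i: True}


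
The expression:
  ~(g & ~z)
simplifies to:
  z | ~g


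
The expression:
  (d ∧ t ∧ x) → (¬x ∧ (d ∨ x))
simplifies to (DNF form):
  ¬d ∨ ¬t ∨ ¬x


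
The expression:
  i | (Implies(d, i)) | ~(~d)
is always true.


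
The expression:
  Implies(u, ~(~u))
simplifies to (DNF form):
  True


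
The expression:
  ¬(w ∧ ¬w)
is always true.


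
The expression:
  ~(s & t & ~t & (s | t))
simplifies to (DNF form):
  True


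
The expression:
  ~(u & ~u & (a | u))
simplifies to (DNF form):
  True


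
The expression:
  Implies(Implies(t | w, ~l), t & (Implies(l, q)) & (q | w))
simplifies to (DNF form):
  (l & t) | (l & w) | (q & t) | (t & w)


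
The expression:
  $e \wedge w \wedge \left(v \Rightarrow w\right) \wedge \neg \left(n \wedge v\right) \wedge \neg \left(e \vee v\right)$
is never true.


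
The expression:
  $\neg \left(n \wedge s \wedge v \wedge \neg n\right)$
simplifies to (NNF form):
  $\text{True}$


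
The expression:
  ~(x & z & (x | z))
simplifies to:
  ~x | ~z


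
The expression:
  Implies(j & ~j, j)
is always true.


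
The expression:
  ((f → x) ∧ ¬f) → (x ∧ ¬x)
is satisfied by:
  {f: True}


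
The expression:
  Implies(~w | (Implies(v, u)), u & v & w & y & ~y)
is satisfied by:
  {w: True, v: True, u: False}


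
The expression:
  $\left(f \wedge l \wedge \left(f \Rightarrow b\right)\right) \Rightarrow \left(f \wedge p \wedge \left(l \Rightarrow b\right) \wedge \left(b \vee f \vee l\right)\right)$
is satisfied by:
  {p: True, l: False, b: False, f: False}
  {f: False, l: False, p: False, b: False}
  {f: True, p: True, l: False, b: False}
  {f: True, l: False, p: False, b: False}
  {b: True, p: True, f: False, l: False}
  {b: True, f: False, l: False, p: False}
  {b: True, f: True, p: True, l: False}
  {b: True, f: True, l: False, p: False}
  {p: True, l: True, b: False, f: False}
  {l: True, b: False, p: False, f: False}
  {f: True, l: True, p: True, b: False}
  {f: True, l: True, b: False, p: False}
  {p: True, l: True, b: True, f: False}
  {l: True, b: True, f: False, p: False}
  {f: True, l: True, b: True, p: True}


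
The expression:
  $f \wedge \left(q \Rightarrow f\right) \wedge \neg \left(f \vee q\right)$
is never true.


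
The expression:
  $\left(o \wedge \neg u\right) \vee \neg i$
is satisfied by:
  {o: True, u: False, i: False}
  {u: False, i: False, o: False}
  {o: True, u: True, i: False}
  {u: True, o: False, i: False}
  {i: True, o: True, u: False}


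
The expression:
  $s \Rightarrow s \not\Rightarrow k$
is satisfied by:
  {s: False, k: False}
  {k: True, s: False}
  {s: True, k: False}


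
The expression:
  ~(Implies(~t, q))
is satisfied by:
  {q: False, t: False}


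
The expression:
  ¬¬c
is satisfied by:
  {c: True}


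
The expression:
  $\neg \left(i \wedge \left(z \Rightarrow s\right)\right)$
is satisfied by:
  {z: True, i: False, s: False}
  {z: False, i: False, s: False}
  {s: True, z: True, i: False}
  {s: True, z: False, i: False}
  {i: True, z: True, s: False}


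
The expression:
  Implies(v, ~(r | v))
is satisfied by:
  {v: False}


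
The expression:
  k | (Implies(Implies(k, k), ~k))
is always true.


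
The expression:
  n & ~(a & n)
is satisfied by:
  {n: True, a: False}


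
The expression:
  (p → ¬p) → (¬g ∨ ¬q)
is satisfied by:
  {p: True, g: False, q: False}
  {g: False, q: False, p: False}
  {q: True, p: True, g: False}
  {q: True, g: False, p: False}
  {p: True, g: True, q: False}
  {g: True, p: False, q: False}
  {q: True, g: True, p: True}


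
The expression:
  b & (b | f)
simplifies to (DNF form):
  b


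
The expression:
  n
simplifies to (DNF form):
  n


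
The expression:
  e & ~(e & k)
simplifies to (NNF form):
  e & ~k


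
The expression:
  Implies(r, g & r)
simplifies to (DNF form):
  g | ~r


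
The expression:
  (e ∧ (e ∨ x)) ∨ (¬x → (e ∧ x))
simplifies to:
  e ∨ x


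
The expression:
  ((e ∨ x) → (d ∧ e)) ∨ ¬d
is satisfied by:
  {e: True, d: False, x: False}
  {e: False, d: False, x: False}
  {x: True, e: True, d: False}
  {x: True, e: False, d: False}
  {d: True, e: True, x: False}
  {d: True, e: False, x: False}
  {d: True, x: True, e: True}


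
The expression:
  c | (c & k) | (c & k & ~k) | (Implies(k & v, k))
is always true.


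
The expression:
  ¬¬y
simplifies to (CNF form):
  y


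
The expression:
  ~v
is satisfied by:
  {v: False}


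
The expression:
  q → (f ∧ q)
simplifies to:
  f ∨ ¬q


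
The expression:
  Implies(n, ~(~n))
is always true.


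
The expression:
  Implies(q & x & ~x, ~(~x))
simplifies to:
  True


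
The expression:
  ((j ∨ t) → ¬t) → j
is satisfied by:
  {t: True, j: True}
  {t: True, j: False}
  {j: True, t: False}


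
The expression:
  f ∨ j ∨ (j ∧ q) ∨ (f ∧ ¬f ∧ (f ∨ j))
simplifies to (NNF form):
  f ∨ j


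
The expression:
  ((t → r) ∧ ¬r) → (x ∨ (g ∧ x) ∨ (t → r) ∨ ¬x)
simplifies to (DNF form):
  True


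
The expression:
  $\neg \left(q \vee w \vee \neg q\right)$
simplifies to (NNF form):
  $\text{False}$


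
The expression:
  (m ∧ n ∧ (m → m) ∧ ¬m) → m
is always true.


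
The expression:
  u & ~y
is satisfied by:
  {u: True, y: False}


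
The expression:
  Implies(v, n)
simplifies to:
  n | ~v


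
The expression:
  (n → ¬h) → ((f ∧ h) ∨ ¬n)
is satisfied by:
  {h: True, n: False}
  {n: False, h: False}
  {n: True, h: True}


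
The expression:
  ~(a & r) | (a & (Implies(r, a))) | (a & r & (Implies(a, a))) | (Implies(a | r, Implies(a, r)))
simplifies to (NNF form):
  True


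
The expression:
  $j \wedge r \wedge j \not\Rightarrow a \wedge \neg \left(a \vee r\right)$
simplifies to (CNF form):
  $\text{False}$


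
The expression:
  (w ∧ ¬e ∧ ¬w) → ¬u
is always true.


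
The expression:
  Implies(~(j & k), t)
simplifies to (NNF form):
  t | (j & k)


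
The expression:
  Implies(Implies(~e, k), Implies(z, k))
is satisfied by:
  {k: True, e: False, z: False}
  {e: False, z: False, k: False}
  {k: True, z: True, e: False}
  {z: True, e: False, k: False}
  {k: True, e: True, z: False}
  {e: True, k: False, z: False}
  {k: True, z: True, e: True}


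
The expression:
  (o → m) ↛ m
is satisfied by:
  {o: False, m: False}


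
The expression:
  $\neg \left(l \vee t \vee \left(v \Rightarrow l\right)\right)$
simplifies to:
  $v \wedge \neg l \wedge \neg t$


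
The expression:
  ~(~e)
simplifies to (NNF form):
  e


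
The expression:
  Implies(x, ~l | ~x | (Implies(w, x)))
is always true.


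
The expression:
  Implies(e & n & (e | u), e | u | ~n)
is always true.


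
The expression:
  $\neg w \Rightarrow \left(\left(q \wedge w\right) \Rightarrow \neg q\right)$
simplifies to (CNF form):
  $\text{True}$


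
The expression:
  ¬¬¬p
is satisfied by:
  {p: False}


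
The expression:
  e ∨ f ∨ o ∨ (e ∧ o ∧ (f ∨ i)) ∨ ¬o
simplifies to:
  True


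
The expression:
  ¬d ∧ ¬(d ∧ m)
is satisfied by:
  {d: False}


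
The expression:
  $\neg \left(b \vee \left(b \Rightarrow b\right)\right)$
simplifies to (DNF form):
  $\text{False}$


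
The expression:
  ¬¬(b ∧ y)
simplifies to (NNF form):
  b ∧ y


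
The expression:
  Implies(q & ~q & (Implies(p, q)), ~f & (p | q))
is always true.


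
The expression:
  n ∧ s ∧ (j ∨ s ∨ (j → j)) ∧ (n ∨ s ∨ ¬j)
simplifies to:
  n ∧ s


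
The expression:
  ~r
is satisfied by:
  {r: False}


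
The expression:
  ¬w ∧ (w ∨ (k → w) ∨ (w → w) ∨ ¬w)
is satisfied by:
  {w: False}


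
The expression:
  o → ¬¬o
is always true.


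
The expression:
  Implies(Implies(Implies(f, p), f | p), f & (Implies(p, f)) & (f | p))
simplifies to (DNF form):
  f | ~p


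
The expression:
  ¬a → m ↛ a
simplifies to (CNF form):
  a ∨ m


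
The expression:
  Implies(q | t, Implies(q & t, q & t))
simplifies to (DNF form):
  True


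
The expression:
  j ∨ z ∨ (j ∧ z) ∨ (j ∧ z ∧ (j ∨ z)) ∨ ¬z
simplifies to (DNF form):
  True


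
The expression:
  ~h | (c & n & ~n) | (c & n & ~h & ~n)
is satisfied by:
  {h: False}


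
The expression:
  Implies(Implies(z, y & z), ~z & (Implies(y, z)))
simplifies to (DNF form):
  ~y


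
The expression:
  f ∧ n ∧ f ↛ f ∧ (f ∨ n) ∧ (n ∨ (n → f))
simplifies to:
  False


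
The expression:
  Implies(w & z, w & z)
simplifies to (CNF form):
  True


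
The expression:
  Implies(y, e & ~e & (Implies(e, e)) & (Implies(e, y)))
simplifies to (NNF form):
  ~y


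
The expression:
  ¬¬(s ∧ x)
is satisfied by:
  {s: True, x: True}


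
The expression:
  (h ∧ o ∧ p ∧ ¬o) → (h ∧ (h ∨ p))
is always true.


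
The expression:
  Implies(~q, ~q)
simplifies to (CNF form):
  True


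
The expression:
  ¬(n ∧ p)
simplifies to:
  ¬n ∨ ¬p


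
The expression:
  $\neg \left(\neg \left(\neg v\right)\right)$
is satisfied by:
  {v: False}


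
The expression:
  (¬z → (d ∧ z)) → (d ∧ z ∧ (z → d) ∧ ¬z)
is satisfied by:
  {z: False}


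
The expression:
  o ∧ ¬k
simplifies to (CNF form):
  o ∧ ¬k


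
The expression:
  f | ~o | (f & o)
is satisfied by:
  {f: True, o: False}
  {o: False, f: False}
  {o: True, f: True}


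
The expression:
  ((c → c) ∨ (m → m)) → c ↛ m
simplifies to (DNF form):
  c ∧ ¬m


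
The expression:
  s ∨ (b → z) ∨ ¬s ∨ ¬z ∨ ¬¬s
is always true.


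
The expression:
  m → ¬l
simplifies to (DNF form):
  ¬l ∨ ¬m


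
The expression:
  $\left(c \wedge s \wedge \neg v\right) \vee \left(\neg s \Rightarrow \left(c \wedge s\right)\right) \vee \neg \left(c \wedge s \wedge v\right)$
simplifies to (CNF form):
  $\text{True}$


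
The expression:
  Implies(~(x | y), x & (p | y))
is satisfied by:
  {y: True, x: True}
  {y: True, x: False}
  {x: True, y: False}


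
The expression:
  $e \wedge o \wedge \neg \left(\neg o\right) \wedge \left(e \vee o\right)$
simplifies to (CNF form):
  $e \wedge o$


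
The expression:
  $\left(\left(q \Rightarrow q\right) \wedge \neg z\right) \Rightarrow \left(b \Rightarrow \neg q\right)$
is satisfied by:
  {z: True, q: False, b: False}
  {q: False, b: False, z: False}
  {b: True, z: True, q: False}
  {b: True, q: False, z: False}
  {z: True, q: True, b: False}
  {q: True, z: False, b: False}
  {b: True, q: True, z: True}


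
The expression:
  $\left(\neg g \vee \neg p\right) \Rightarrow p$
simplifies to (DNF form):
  $p$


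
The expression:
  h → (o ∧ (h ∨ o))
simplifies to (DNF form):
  o ∨ ¬h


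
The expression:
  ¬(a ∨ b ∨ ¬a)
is never true.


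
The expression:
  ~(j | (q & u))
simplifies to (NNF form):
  ~j & (~q | ~u)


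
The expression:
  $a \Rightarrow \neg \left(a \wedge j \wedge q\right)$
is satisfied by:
  {q: False, a: False, j: False}
  {j: True, q: False, a: False}
  {a: True, q: False, j: False}
  {j: True, a: True, q: False}
  {q: True, j: False, a: False}
  {j: True, q: True, a: False}
  {a: True, q: True, j: False}


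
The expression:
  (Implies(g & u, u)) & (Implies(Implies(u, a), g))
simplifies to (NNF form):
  g | (u & ~a)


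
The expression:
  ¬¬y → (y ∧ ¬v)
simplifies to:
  ¬v ∨ ¬y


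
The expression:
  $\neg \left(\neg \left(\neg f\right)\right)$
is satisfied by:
  {f: False}


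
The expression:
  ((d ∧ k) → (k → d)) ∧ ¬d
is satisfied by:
  {d: False}


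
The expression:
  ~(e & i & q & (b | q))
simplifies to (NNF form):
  ~e | ~i | ~q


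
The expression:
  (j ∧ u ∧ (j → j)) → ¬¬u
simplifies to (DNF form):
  True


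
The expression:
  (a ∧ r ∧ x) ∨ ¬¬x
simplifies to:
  x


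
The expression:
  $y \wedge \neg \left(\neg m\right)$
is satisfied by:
  {m: True, y: True}


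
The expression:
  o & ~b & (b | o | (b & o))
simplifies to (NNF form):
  o & ~b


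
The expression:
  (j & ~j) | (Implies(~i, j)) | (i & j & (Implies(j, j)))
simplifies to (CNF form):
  i | j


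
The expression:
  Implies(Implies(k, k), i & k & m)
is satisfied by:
  {k: True, m: True, i: True}


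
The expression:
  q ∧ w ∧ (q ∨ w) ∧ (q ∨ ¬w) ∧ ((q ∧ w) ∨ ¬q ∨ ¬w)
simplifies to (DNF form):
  q ∧ w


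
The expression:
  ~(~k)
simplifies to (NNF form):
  k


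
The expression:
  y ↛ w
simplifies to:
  y ∧ ¬w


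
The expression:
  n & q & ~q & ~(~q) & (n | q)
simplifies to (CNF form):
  False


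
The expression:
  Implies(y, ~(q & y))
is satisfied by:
  {q: False, y: False}
  {y: True, q: False}
  {q: True, y: False}


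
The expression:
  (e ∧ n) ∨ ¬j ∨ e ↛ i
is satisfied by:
  {e: True, n: True, j: False, i: False}
  {e: True, n: False, j: False, i: False}
  {i: True, e: True, n: True, j: False}
  {i: True, e: True, n: False, j: False}
  {n: True, i: False, e: False, j: False}
  {n: False, i: False, e: False, j: False}
  {i: True, n: True, e: False, j: False}
  {i: True, n: False, e: False, j: False}
  {j: True, e: True, n: True, i: False}
  {j: True, e: True, n: False, i: False}
  {j: True, i: True, e: True, n: True}


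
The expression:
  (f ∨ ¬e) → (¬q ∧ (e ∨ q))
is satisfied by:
  {e: True, q: False, f: False}
  {f: True, e: True, q: False}
  {q: True, e: True, f: False}


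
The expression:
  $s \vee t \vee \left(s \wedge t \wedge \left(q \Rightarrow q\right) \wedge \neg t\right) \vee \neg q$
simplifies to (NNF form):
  $s \vee t \vee \neg q$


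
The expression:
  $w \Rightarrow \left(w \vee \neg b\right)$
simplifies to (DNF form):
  $\text{True}$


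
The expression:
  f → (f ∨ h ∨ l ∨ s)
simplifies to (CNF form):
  True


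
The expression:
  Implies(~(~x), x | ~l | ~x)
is always true.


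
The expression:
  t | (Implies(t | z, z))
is always true.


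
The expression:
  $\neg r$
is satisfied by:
  {r: False}


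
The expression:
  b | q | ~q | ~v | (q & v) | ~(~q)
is always true.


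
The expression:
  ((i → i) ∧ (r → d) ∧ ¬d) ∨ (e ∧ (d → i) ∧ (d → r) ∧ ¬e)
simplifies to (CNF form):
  ¬d ∧ ¬r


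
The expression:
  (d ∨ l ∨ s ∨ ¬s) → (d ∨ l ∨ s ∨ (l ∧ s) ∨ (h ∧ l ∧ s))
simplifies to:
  d ∨ l ∨ s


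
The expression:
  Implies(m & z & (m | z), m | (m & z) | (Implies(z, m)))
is always true.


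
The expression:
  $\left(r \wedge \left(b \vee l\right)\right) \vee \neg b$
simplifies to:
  $r \vee \neg b$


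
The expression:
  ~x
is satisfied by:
  {x: False}


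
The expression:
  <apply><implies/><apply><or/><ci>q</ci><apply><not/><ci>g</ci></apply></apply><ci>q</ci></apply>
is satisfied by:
  {q: True, g: True}
  {q: True, g: False}
  {g: True, q: False}


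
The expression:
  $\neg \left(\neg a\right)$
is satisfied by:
  {a: True}


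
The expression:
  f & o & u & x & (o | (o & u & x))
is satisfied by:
  {f: True, u: True, x: True, o: True}


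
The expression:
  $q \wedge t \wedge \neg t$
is never true.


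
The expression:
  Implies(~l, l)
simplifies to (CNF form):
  l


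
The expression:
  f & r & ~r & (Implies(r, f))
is never true.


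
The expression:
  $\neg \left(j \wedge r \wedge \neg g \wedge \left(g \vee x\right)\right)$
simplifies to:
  $g \vee \neg j \vee \neg r \vee \neg x$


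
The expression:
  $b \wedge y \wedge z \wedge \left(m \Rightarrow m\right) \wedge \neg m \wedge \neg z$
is never true.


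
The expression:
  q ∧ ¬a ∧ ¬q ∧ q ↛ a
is never true.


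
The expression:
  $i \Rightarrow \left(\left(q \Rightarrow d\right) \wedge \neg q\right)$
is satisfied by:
  {q: False, i: False}
  {i: True, q: False}
  {q: True, i: False}


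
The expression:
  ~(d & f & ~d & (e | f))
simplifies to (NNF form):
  True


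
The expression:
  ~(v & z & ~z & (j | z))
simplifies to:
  True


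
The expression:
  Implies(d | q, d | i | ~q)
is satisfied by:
  {i: True, d: True, q: False}
  {i: True, q: False, d: False}
  {d: True, q: False, i: False}
  {d: False, q: False, i: False}
  {i: True, d: True, q: True}
  {i: True, q: True, d: False}
  {d: True, q: True, i: False}


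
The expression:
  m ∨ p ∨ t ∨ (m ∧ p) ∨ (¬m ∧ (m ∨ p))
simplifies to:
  m ∨ p ∨ t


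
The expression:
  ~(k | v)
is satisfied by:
  {v: False, k: False}


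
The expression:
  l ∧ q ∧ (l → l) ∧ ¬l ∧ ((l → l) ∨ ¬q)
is never true.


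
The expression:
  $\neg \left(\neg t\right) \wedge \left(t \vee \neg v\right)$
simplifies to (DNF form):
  $t$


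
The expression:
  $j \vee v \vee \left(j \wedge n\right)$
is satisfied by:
  {v: True, j: True}
  {v: True, j: False}
  {j: True, v: False}


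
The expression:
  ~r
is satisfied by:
  {r: False}


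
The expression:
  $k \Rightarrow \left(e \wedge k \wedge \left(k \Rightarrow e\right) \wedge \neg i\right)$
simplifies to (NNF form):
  $\left(e \wedge \neg i\right) \vee \neg k$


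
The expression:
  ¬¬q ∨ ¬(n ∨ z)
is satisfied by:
  {q: True, z: False, n: False}
  {n: True, q: True, z: False}
  {q: True, z: True, n: False}
  {n: True, q: True, z: True}
  {n: False, z: False, q: False}


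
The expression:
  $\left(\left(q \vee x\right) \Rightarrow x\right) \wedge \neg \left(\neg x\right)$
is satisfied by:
  {x: True}


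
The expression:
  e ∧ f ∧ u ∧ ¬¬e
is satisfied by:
  {e: True, u: True, f: True}


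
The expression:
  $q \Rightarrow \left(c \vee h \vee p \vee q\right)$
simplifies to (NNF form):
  $\text{True}$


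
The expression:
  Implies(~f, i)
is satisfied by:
  {i: True, f: True}
  {i: True, f: False}
  {f: True, i: False}


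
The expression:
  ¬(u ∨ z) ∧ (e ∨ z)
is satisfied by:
  {e: True, u: False, z: False}


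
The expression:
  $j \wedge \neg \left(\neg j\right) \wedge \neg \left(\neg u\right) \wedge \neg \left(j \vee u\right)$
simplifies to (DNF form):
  $\text{False}$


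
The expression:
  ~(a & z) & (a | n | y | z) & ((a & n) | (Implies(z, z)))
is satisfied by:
  {n: True, y: True, a: False, z: False}
  {n: True, y: False, a: False, z: False}
  {y: True, z: False, n: False, a: False}
  {z: True, n: True, y: True, a: False}
  {z: True, n: True, y: False, a: False}
  {z: True, y: True, n: False, a: False}
  {z: True, y: False, n: False, a: False}
  {a: True, n: True, y: True, z: False}
  {a: True, n: True, y: False, z: False}
  {a: True, y: True, n: False, z: False}
  {a: True, y: False, n: False, z: False}


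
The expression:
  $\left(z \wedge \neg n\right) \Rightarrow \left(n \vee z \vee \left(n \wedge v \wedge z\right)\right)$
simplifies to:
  $\text{True}$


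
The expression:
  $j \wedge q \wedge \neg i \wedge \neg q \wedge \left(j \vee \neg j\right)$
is never true.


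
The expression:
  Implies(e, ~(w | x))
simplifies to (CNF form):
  (~e | ~w) & (~e | ~x)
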